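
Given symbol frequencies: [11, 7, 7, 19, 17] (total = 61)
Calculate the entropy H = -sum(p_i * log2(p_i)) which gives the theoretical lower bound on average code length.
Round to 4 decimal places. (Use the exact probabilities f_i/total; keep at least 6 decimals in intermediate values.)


Per-symbol terms -p_i * log2(p_i) with p_i = f_i/61:
  p = 11/61 = 0.180328: log2(p) = -2.471306, -p*log2(p) = 0.445645
  p = 7/61 = 0.114754: log2(p) = -3.123382, -p*log2(p) = 0.358421
  p = 7/61 = 0.114754: log2(p) = -3.123382, -p*log2(p) = 0.358421
  p = 19/61 = 0.311475: log2(p) = -1.682810, -p*log2(p) = 0.524154
  p = 17/61 = 0.278689: log2(p) = -1.843274, -p*log2(p) = 0.513699
H = 0.445645 + 0.358421 + 0.358421 + 0.524154 + 0.513699 = 2.200340

H = 2.2003 bits/symbol


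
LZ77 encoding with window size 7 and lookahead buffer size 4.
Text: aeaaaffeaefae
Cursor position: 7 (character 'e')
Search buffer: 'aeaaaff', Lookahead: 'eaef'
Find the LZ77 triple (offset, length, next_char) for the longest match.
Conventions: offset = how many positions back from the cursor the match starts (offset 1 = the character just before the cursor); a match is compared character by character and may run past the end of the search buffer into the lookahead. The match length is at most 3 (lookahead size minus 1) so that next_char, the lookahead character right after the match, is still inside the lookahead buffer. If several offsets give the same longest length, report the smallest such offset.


Try each offset into the search buffer:
  offset=1 (pos 6, char 'f'): match length 0
  offset=2 (pos 5, char 'f'): match length 0
  offset=3 (pos 4, char 'a'): match length 0
  offset=4 (pos 3, char 'a'): match length 0
  offset=5 (pos 2, char 'a'): match length 0
  offset=6 (pos 1, char 'e'): match length 2
  offset=7 (pos 0, char 'a'): match length 0
Longest match has length 2 at offset 6.
next_char = character at position 7 + 2 = 9 -> 'e'

Best match: offset=6, length=2 (matching 'ea' starting at position 1)
LZ77 triple: (6, 2, 'e')


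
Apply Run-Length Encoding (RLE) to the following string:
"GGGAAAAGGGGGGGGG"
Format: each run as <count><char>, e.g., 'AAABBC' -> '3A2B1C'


Scanning runs left to right:
  i=0: run of 'G' x 3 -> '3G'
  i=3: run of 'A' x 4 -> '4A'
  i=7: run of 'G' x 9 -> '9G'

RLE = 3G4A9G


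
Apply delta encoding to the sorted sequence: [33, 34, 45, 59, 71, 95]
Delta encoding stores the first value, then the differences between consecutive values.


First value: 33
Deltas:
  34 - 33 = 1
  45 - 34 = 11
  59 - 45 = 14
  71 - 59 = 12
  95 - 71 = 24


Delta encoded: [33, 1, 11, 14, 12, 24]


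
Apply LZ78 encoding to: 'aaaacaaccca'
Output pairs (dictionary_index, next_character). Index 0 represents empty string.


LZ78 encoding steps:
Dictionary: {0: ''}
Step 1: w='' (idx 0), next='a' -> output (0, 'a'), add 'a' as idx 1
Step 2: w='a' (idx 1), next='a' -> output (1, 'a'), add 'aa' as idx 2
Step 3: w='a' (idx 1), next='c' -> output (1, 'c'), add 'ac' as idx 3
Step 4: w='aa' (idx 2), next='c' -> output (2, 'c'), add 'aac' as idx 4
Step 5: w='' (idx 0), next='c' -> output (0, 'c'), add 'c' as idx 5
Step 6: w='c' (idx 5), next='a' -> output (5, 'a'), add 'ca' as idx 6


Encoded: [(0, 'a'), (1, 'a'), (1, 'c'), (2, 'c'), (0, 'c'), (5, 'a')]


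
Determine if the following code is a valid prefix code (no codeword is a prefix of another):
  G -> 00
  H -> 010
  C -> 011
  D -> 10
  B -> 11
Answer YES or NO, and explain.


Checking each pair (does one codeword prefix another?):
  G='00' vs H='010': no prefix
  G='00' vs C='011': no prefix
  G='00' vs D='10': no prefix
  G='00' vs B='11': no prefix
  H='010' vs G='00': no prefix
  H='010' vs C='011': no prefix
  H='010' vs D='10': no prefix
  H='010' vs B='11': no prefix
  C='011' vs G='00': no prefix
  C='011' vs H='010': no prefix
  C='011' vs D='10': no prefix
  C='011' vs B='11': no prefix
  D='10' vs G='00': no prefix
  D='10' vs H='010': no prefix
  D='10' vs C='011': no prefix
  D='10' vs B='11': no prefix
  B='11' vs G='00': no prefix
  B='11' vs H='010': no prefix
  B='11' vs C='011': no prefix
  B='11' vs D='10': no prefix
No violation found over all pairs.

YES -- this is a valid prefix code. No codeword is a prefix of any other codeword.


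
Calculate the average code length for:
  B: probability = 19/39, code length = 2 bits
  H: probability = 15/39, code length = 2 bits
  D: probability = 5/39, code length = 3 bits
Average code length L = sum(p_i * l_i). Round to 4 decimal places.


Weighted contributions p_i * l_i:
  B: (19/39) * 2 = 38/39
  H: (15/39) * 2 = 30/39
  D: (5/39) * 3 = 15/39
Sum = (38 + 30 + 15)/39 = 83/39

L = 83/39 = 2.1282 bits/symbol


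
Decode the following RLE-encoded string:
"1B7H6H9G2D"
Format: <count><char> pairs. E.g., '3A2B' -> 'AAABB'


Expanding each <count><char> pair:
  1B -> 'B'
  7H -> 'HHHHHHH'
  6H -> 'HHHHHH'
  9G -> 'GGGGGGGGG'
  2D -> 'DD'

Decoded = BHHHHHHHHHHHHHGGGGGGGGGDD


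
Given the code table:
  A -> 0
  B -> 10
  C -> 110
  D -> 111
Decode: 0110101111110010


Decoding:
0 -> A
110 -> C
10 -> B
111 -> D
111 -> D
0 -> A
0 -> A
10 -> B


Result: ACBDDAAB


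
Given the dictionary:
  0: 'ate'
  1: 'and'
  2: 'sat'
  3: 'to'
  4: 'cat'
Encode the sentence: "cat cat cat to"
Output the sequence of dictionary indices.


Look up each word in the dictionary:
  'cat' -> 4
  'cat' -> 4
  'cat' -> 4
  'to' -> 3

Encoded: [4, 4, 4, 3]


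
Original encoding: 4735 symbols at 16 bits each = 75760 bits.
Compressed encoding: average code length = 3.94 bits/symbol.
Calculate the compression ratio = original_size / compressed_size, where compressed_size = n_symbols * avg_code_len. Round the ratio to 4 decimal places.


original_size = n_symbols * orig_bits = 4735 * 16 = 75760 bits
compressed_size = n_symbols * avg_code_len = 4735 * 3.94 = 18655.9 bits
ratio = original_size / compressed_size = 75760 / 18655.9 = 4.0609

Compression ratio = 4.0609


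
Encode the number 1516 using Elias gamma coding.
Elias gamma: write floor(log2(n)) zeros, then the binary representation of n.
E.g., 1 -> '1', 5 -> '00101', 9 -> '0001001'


num_bits = floor(log2(1516)) + 1 = 11
leading_zeros = num_bits - 1 = 10
binary(1516) = 10111101100

Elias gamma(1516) = '0000000000' + '10111101100' = 000000000010111101100 (21 bits)


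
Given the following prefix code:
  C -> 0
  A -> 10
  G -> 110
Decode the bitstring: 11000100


Decoding step by step:
Bits 110 -> G
Bits 0 -> C
Bits 0 -> C
Bits 10 -> A
Bits 0 -> C


Decoded message: GCCAC


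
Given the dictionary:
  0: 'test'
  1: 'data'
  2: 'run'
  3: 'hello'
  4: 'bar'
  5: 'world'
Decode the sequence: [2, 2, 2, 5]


Look up each index in the dictionary:
  2 -> 'run'
  2 -> 'run'
  2 -> 'run'
  5 -> 'world'

Decoded: "run run run world"


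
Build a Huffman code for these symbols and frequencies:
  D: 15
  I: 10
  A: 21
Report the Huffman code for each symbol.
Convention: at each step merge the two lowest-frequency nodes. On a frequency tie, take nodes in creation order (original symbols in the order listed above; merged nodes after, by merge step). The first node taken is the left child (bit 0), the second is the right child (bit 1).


Huffman tree construction:
Step 1: Merge I(10) + D(15) = 25
Step 2: Merge A(21) + (I+D)(25) = 46
Read each symbol's code off the tree from the root (left child = 0, right child = 1).

Codes:
  D: 11 (length 2)
  I: 10 (length 2)
  A: 0 (length 1)
Average code length: 71/46 = 1.5435 bits/symbol


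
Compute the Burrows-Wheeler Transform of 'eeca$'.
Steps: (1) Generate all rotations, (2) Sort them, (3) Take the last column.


Rotations (sorted):
  0: $eeca -> last char: a
  1: a$eec -> last char: c
  2: ca$ee -> last char: e
  3: eca$e -> last char: e
  4: eeca$ -> last char: $


BWT = acee$


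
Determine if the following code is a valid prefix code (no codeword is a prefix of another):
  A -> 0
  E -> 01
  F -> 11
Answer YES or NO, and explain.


Checking each pair (does one codeword prefix another?):
  A='0' vs E='01': prefix -- VIOLATION

NO -- this is NOT a valid prefix code. A (0) is a prefix of E (01).


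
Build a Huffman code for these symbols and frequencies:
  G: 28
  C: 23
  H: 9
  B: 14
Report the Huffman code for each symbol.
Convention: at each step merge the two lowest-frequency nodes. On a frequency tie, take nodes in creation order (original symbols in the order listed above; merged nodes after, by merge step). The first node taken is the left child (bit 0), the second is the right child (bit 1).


Huffman tree construction:
Step 1: Merge H(9) + B(14) = 23
Step 2: Merge C(23) + (H+B)(23) = 46
Step 3: Merge G(28) + (C+(H+B))(46) = 74
Read each symbol's code off the tree from the root (left child = 0, right child = 1).

Codes:
  G: 0 (length 1)
  C: 10 (length 2)
  H: 110 (length 3)
  B: 111 (length 3)
Average code length: 143/74 = 1.9324 bits/symbol


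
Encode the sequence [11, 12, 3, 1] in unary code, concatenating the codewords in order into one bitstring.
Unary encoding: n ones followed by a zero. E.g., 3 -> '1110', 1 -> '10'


Encode each number as n ones followed by a terminating 0:
  11 -> 111111111110 (12 bits)
  12 -> 1111111111110 (13 bits)
  3 -> 1110 (4 bits)
  1 -> 10 (2 bits)
Total length = 12 + 13 + 4 + 2 = 31 bits.

Unary([11, 12, 3, 1]) = 1111111111101111111111110111010 (31 bits)


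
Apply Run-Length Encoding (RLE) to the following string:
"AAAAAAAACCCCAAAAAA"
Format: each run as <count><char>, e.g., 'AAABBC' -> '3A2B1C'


Scanning runs left to right:
  i=0: run of 'A' x 8 -> '8A'
  i=8: run of 'C' x 4 -> '4C'
  i=12: run of 'A' x 6 -> '6A'

RLE = 8A4C6A


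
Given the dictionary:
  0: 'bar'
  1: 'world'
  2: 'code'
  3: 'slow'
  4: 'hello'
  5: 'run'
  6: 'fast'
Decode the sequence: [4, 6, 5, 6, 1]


Look up each index in the dictionary:
  4 -> 'hello'
  6 -> 'fast'
  5 -> 'run'
  6 -> 'fast'
  1 -> 'world'

Decoded: "hello fast run fast world"


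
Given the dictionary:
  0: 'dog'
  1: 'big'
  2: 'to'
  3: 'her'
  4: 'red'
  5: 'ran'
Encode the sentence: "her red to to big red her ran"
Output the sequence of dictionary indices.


Look up each word in the dictionary:
  'her' -> 3
  'red' -> 4
  'to' -> 2
  'to' -> 2
  'big' -> 1
  'red' -> 4
  'her' -> 3
  'ran' -> 5

Encoded: [3, 4, 2, 2, 1, 4, 3, 5]


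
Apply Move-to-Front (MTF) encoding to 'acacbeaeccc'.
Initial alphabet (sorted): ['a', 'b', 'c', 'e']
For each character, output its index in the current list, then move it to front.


MTF encoding:
'a': index 0 in ['a', 'b', 'c', 'e'] -> ['a', 'b', 'c', 'e']
'c': index 2 in ['a', 'b', 'c', 'e'] -> ['c', 'a', 'b', 'e']
'a': index 1 in ['c', 'a', 'b', 'e'] -> ['a', 'c', 'b', 'e']
'c': index 1 in ['a', 'c', 'b', 'e'] -> ['c', 'a', 'b', 'e']
'b': index 2 in ['c', 'a', 'b', 'e'] -> ['b', 'c', 'a', 'e']
'e': index 3 in ['b', 'c', 'a', 'e'] -> ['e', 'b', 'c', 'a']
'a': index 3 in ['e', 'b', 'c', 'a'] -> ['a', 'e', 'b', 'c']
'e': index 1 in ['a', 'e', 'b', 'c'] -> ['e', 'a', 'b', 'c']
'c': index 3 in ['e', 'a', 'b', 'c'] -> ['c', 'e', 'a', 'b']
'c': index 0 in ['c', 'e', 'a', 'b'] -> ['c', 'e', 'a', 'b']
'c': index 0 in ['c', 'e', 'a', 'b'] -> ['c', 'e', 'a', 'b']


Output: [0, 2, 1, 1, 2, 3, 3, 1, 3, 0, 0]


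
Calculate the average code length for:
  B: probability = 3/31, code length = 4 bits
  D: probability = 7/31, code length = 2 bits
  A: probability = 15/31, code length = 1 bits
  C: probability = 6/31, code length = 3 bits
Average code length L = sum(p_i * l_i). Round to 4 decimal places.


Weighted contributions p_i * l_i:
  B: (3/31) * 4 = 12/31
  D: (7/31) * 2 = 14/31
  A: (15/31) * 1 = 15/31
  C: (6/31) * 3 = 18/31
Sum = (12 + 14 + 15 + 18)/31 = 59/31

L = 59/31 = 1.9032 bits/symbol


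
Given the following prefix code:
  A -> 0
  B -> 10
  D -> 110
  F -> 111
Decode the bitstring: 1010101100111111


Decoding step by step:
Bits 10 -> B
Bits 10 -> B
Bits 10 -> B
Bits 110 -> D
Bits 0 -> A
Bits 111 -> F
Bits 111 -> F


Decoded message: BBBDAFF


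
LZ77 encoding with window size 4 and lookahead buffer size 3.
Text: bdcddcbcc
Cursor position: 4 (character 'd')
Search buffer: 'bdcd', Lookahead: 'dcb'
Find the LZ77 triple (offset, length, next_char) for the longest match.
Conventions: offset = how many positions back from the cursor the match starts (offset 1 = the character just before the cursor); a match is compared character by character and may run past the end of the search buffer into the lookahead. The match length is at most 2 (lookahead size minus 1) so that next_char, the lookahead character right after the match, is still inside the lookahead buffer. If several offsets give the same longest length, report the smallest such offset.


Try each offset into the search buffer:
  offset=1 (pos 3, char 'd'): match length 1
  offset=2 (pos 2, char 'c'): match length 0
  offset=3 (pos 1, char 'd'): match length 2
  offset=4 (pos 0, char 'b'): match length 0
Longest match has length 2 at offset 3.
next_char = character at position 4 + 2 = 6 -> 'b'

Best match: offset=3, length=2 (matching 'dc' starting at position 1)
LZ77 triple: (3, 2, 'b')


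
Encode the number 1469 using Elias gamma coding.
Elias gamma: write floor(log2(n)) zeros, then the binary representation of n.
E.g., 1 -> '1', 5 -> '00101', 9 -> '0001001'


num_bits = floor(log2(1469)) + 1 = 11
leading_zeros = num_bits - 1 = 10
binary(1469) = 10110111101

Elias gamma(1469) = '0000000000' + '10110111101' = 000000000010110111101 (21 bits)


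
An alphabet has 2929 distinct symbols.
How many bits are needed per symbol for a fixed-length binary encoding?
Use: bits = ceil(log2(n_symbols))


log2(2929) = 11.5162
Bracket: 2^11 = 2048 < 2929 <= 2^12 = 4096
So ceil(log2(2929)) = 12

bits = ceil(log2(2929)) = ceil(11.5162) = 12 bits


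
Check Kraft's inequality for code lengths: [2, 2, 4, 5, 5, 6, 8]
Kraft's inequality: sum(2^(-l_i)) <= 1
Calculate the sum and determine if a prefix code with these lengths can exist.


Sum = 2^(-2) + 2^(-2) + 2^(-4) + 2^(-5) + 2^(-5) + 2^(-6) + 2^(-8)
    = 0.25 + 0.25 + 0.0625 + 0.03125 + 0.03125 + 0.015625 + 0.00390625
    = 165/256 = 0.64453125
Since 0.64453125 <= 1, Kraft's inequality IS satisfied.
A prefix code with these lengths CAN exist.

Kraft sum = 0.64453125. Satisfied.


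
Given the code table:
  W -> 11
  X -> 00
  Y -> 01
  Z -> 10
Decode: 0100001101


Decoding:
01 -> Y
00 -> X
00 -> X
11 -> W
01 -> Y


Result: YXXWY


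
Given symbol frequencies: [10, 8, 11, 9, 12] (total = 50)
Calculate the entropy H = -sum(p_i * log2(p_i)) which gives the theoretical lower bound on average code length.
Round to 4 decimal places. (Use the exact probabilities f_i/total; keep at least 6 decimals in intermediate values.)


Per-symbol terms -p_i * log2(p_i) with p_i = f_i/50:
  p = 10/50 = 0.200000: log2(p) = -2.321928, -p*log2(p) = 0.464386
  p = 8/50 = 0.160000: log2(p) = -2.643856, -p*log2(p) = 0.423017
  p = 11/50 = 0.220000: log2(p) = -2.184425, -p*log2(p) = 0.480573
  p = 9/50 = 0.180000: log2(p) = -2.473931, -p*log2(p) = 0.445308
  p = 12/50 = 0.240000: log2(p) = -2.058894, -p*log2(p) = 0.494134
H = 0.464386 + 0.423017 + 0.480573 + 0.445308 + 0.494134 = 2.307418

H = 2.3074 bits/symbol


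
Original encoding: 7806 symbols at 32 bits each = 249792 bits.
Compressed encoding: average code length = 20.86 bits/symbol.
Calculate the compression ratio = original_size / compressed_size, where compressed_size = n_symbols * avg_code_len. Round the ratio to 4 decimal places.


original_size = n_symbols * orig_bits = 7806 * 32 = 249792 bits
compressed_size = n_symbols * avg_code_len = 7806 * 20.86 = 162833.16 bits
ratio = original_size / compressed_size = 249792 / 162833.16 = 1.534

Compression ratio = 1.534


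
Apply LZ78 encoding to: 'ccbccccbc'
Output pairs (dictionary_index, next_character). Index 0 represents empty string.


LZ78 encoding steps:
Dictionary: {0: ''}
Step 1: w='' (idx 0), next='c' -> output (0, 'c'), add 'c' as idx 1
Step 2: w='c' (idx 1), next='b' -> output (1, 'b'), add 'cb' as idx 2
Step 3: w='c' (idx 1), next='c' -> output (1, 'c'), add 'cc' as idx 3
Step 4: w='cc' (idx 3), next='b' -> output (3, 'b'), add 'ccb' as idx 4
Step 5: w='c' (idx 1), end of input -> output (1, '')


Encoded: [(0, 'c'), (1, 'b'), (1, 'c'), (3, 'b'), (1, '')]


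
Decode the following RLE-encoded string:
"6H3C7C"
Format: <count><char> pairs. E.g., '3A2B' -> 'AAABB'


Expanding each <count><char> pair:
  6H -> 'HHHHHH'
  3C -> 'CCC'
  7C -> 'CCCCCCC'

Decoded = HHHHHHCCCCCCCCCC


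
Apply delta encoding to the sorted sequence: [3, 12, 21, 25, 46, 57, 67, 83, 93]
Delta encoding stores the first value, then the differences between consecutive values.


First value: 3
Deltas:
  12 - 3 = 9
  21 - 12 = 9
  25 - 21 = 4
  46 - 25 = 21
  57 - 46 = 11
  67 - 57 = 10
  83 - 67 = 16
  93 - 83 = 10


Delta encoded: [3, 9, 9, 4, 21, 11, 10, 16, 10]


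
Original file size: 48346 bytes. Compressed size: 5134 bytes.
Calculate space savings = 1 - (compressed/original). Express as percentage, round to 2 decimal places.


ratio = compressed/original = 5134/48346 = 0.106193
savings = 1 - ratio = 1 - 0.106193 = 0.893807
as a percentage: 0.893807 * 100 = 89.38%

Space savings = 1 - 5134/48346 = 89.38%


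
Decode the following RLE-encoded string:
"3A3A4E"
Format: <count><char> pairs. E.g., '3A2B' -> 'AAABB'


Expanding each <count><char> pair:
  3A -> 'AAA'
  3A -> 'AAA'
  4E -> 'EEEE'

Decoded = AAAAAAEEEE


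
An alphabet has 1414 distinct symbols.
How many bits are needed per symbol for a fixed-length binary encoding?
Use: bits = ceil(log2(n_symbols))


log2(1414) = 10.4656
Bracket: 2^10 = 1024 < 1414 <= 2^11 = 2048
So ceil(log2(1414)) = 11

bits = ceil(log2(1414)) = ceil(10.4656) = 11 bits


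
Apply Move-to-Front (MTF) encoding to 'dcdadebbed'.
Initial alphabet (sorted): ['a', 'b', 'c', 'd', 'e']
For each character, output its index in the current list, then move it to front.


MTF encoding:
'd': index 3 in ['a', 'b', 'c', 'd', 'e'] -> ['d', 'a', 'b', 'c', 'e']
'c': index 3 in ['d', 'a', 'b', 'c', 'e'] -> ['c', 'd', 'a', 'b', 'e']
'd': index 1 in ['c', 'd', 'a', 'b', 'e'] -> ['d', 'c', 'a', 'b', 'e']
'a': index 2 in ['d', 'c', 'a', 'b', 'e'] -> ['a', 'd', 'c', 'b', 'e']
'd': index 1 in ['a', 'd', 'c', 'b', 'e'] -> ['d', 'a', 'c', 'b', 'e']
'e': index 4 in ['d', 'a', 'c', 'b', 'e'] -> ['e', 'd', 'a', 'c', 'b']
'b': index 4 in ['e', 'd', 'a', 'c', 'b'] -> ['b', 'e', 'd', 'a', 'c']
'b': index 0 in ['b', 'e', 'd', 'a', 'c'] -> ['b', 'e', 'd', 'a', 'c']
'e': index 1 in ['b', 'e', 'd', 'a', 'c'] -> ['e', 'b', 'd', 'a', 'c']
'd': index 2 in ['e', 'b', 'd', 'a', 'c'] -> ['d', 'e', 'b', 'a', 'c']


Output: [3, 3, 1, 2, 1, 4, 4, 0, 1, 2]


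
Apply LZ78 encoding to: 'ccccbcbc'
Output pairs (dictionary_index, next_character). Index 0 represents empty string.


LZ78 encoding steps:
Dictionary: {0: ''}
Step 1: w='' (idx 0), next='c' -> output (0, 'c'), add 'c' as idx 1
Step 2: w='c' (idx 1), next='c' -> output (1, 'c'), add 'cc' as idx 2
Step 3: w='c' (idx 1), next='b' -> output (1, 'b'), add 'cb' as idx 3
Step 4: w='cb' (idx 3), next='c' -> output (3, 'c'), add 'cbc' as idx 4


Encoded: [(0, 'c'), (1, 'c'), (1, 'b'), (3, 'c')]


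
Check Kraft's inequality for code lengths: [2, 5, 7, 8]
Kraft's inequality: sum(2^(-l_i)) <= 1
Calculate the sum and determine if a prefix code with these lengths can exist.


Sum = 2^(-2) + 2^(-5) + 2^(-7) + 2^(-8)
    = 0.25 + 0.03125 + 0.0078125 + 0.00390625
    = 75/256 = 0.29296875
Since 0.29296875 <= 1, Kraft's inequality IS satisfied.
A prefix code with these lengths CAN exist.

Kraft sum = 0.29296875. Satisfied.


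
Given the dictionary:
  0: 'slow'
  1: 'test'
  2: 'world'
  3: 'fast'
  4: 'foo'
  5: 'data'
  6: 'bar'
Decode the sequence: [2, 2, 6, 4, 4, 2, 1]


Look up each index in the dictionary:
  2 -> 'world'
  2 -> 'world'
  6 -> 'bar'
  4 -> 'foo'
  4 -> 'foo'
  2 -> 'world'
  1 -> 'test'

Decoded: "world world bar foo foo world test"


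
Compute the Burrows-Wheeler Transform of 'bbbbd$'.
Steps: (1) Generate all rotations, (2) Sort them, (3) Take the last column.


Rotations (sorted):
  0: $bbbbd -> last char: d
  1: bbbbd$ -> last char: $
  2: bbbd$b -> last char: b
  3: bbd$bb -> last char: b
  4: bd$bbb -> last char: b
  5: d$bbbb -> last char: b


BWT = d$bbbb


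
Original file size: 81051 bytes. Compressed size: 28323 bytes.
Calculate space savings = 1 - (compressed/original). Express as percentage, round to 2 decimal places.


ratio = compressed/original = 28323/81051 = 0.349447
savings = 1 - ratio = 1 - 0.349447 = 0.650553
as a percentage: 0.650553 * 100 = 65.06%

Space savings = 1 - 28323/81051 = 65.06%


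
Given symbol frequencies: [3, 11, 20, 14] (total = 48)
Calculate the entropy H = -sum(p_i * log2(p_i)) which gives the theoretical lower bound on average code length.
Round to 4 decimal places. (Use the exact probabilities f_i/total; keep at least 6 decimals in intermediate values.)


Per-symbol terms -p_i * log2(p_i) with p_i = f_i/48:
  p = 3/48 = 0.062500: log2(p) = -4.000000, -p*log2(p) = 0.250000
  p = 11/48 = 0.229167: log2(p) = -2.125531, -p*log2(p) = 0.487101
  p = 20/48 = 0.416667: log2(p) = -1.263034, -p*log2(p) = 0.526264
  p = 14/48 = 0.291667: log2(p) = -1.777608, -p*log2(p) = 0.518469
H = 0.250000 + 0.487101 + 0.526264 + 0.518469 = 1.781834

H = 1.7818 bits/symbol


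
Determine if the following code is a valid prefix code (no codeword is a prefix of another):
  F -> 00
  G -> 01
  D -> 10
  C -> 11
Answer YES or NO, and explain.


Checking each pair (does one codeword prefix another?):
  F='00' vs G='01': no prefix
  F='00' vs D='10': no prefix
  F='00' vs C='11': no prefix
  G='01' vs F='00': no prefix
  G='01' vs D='10': no prefix
  G='01' vs C='11': no prefix
  D='10' vs F='00': no prefix
  D='10' vs G='01': no prefix
  D='10' vs C='11': no prefix
  C='11' vs F='00': no prefix
  C='11' vs G='01': no prefix
  C='11' vs D='10': no prefix
No violation found over all pairs.

YES -- this is a valid prefix code. No codeword is a prefix of any other codeword.


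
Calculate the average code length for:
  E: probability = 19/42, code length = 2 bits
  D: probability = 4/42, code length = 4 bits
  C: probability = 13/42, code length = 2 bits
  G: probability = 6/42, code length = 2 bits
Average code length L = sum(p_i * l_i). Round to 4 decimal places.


Weighted contributions p_i * l_i:
  E: (19/42) * 2 = 38/42
  D: (4/42) * 4 = 16/42
  C: (13/42) * 2 = 26/42
  G: (6/42) * 2 = 12/42
Sum = (38 + 16 + 26 + 12)/42 = 92/42

L = 92/42 = 2.1905 bits/symbol


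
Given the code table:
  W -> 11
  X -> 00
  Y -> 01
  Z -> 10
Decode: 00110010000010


Decoding:
00 -> X
11 -> W
00 -> X
10 -> Z
00 -> X
00 -> X
10 -> Z


Result: XWXZXXZ


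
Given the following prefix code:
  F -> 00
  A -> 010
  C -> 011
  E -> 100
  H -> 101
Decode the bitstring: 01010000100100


Decoding step by step:
Bits 010 -> A
Bits 100 -> E
Bits 00 -> F
Bits 100 -> E
Bits 100 -> E


Decoded message: AEFEE


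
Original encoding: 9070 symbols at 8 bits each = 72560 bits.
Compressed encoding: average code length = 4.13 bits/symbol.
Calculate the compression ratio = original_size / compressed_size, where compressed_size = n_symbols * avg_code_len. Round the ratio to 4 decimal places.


original_size = n_symbols * orig_bits = 9070 * 8 = 72560 bits
compressed_size = n_symbols * avg_code_len = 9070 * 4.13 = 37459.1 bits
ratio = original_size / compressed_size = 72560 / 37459.1 = 1.937

Compression ratio = 1.937


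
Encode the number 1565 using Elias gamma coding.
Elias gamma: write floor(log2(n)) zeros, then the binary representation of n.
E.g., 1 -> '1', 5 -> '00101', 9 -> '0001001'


num_bits = floor(log2(1565)) + 1 = 11
leading_zeros = num_bits - 1 = 10
binary(1565) = 11000011101

Elias gamma(1565) = '0000000000' + '11000011101' = 000000000011000011101 (21 bits)


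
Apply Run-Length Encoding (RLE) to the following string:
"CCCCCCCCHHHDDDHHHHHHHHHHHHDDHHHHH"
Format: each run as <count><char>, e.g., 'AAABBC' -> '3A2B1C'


Scanning runs left to right:
  i=0: run of 'C' x 8 -> '8C'
  i=8: run of 'H' x 3 -> '3H'
  i=11: run of 'D' x 3 -> '3D'
  i=14: run of 'H' x 12 -> '12H'
  i=26: run of 'D' x 2 -> '2D'
  i=28: run of 'H' x 5 -> '5H'

RLE = 8C3H3D12H2D5H


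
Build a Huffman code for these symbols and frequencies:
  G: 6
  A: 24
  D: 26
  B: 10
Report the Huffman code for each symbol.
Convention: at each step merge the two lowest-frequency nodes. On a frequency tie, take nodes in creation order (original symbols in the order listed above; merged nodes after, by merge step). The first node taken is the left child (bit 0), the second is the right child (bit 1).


Huffman tree construction:
Step 1: Merge G(6) + B(10) = 16
Step 2: Merge (G+B)(16) + A(24) = 40
Step 3: Merge D(26) + ((G+B)+A)(40) = 66
Read each symbol's code off the tree from the root (left child = 0, right child = 1).

Codes:
  G: 100 (length 3)
  A: 11 (length 2)
  D: 0 (length 1)
  B: 101 (length 3)
Average code length: 122/66 = 1.8485 bits/symbol


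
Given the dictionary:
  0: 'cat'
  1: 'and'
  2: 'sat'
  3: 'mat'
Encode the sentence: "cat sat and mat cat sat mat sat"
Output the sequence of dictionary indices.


Look up each word in the dictionary:
  'cat' -> 0
  'sat' -> 2
  'and' -> 1
  'mat' -> 3
  'cat' -> 0
  'sat' -> 2
  'mat' -> 3
  'sat' -> 2

Encoded: [0, 2, 1, 3, 0, 2, 3, 2]


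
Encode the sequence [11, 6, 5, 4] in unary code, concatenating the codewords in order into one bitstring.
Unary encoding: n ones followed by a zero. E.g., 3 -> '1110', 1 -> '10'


Encode each number as n ones followed by a terminating 0:
  11 -> 111111111110 (12 bits)
  6 -> 1111110 (7 bits)
  5 -> 111110 (6 bits)
  4 -> 11110 (5 bits)
Total length = 12 + 7 + 6 + 5 = 30 bits.

Unary([11, 6, 5, 4]) = 111111111110111111011111011110 (30 bits)


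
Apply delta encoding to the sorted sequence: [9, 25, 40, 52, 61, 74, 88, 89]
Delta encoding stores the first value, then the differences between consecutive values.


First value: 9
Deltas:
  25 - 9 = 16
  40 - 25 = 15
  52 - 40 = 12
  61 - 52 = 9
  74 - 61 = 13
  88 - 74 = 14
  89 - 88 = 1


Delta encoded: [9, 16, 15, 12, 9, 13, 14, 1]


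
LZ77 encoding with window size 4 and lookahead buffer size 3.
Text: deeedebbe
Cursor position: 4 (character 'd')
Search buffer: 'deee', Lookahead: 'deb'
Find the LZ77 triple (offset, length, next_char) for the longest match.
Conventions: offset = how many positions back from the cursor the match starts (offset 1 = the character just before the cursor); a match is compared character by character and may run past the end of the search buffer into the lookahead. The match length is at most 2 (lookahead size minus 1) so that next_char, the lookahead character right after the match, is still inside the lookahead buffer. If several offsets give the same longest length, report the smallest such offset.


Try each offset into the search buffer:
  offset=1 (pos 3, char 'e'): match length 0
  offset=2 (pos 2, char 'e'): match length 0
  offset=3 (pos 1, char 'e'): match length 0
  offset=4 (pos 0, char 'd'): match length 2
Longest match has length 2 at offset 4.
next_char = character at position 4 + 2 = 6 -> 'b'

Best match: offset=4, length=2 (matching 'de' starting at position 0)
LZ77 triple: (4, 2, 'b')


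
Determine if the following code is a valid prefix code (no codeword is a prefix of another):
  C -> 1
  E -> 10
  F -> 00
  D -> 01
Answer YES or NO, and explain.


Checking each pair (does one codeword prefix another?):
  C='1' vs E='10': prefix -- VIOLATION

NO -- this is NOT a valid prefix code. C (1) is a prefix of E (10).


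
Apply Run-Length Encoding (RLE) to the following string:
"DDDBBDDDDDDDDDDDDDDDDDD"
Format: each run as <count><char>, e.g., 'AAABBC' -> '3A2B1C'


Scanning runs left to right:
  i=0: run of 'D' x 3 -> '3D'
  i=3: run of 'B' x 2 -> '2B'
  i=5: run of 'D' x 18 -> '18D'

RLE = 3D2B18D


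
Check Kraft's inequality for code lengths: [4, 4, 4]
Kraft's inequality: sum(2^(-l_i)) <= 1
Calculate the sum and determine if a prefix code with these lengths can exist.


Sum = 2^(-4) + 2^(-4) + 2^(-4)
    = 0.0625 + 0.0625 + 0.0625
    = 3/16 = 0.1875
Since 0.1875 <= 1, Kraft's inequality IS satisfied.
A prefix code with these lengths CAN exist.

Kraft sum = 0.1875. Satisfied.


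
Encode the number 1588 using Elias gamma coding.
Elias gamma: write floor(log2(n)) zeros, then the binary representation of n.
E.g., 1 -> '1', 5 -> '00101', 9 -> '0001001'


num_bits = floor(log2(1588)) + 1 = 11
leading_zeros = num_bits - 1 = 10
binary(1588) = 11000110100

Elias gamma(1588) = '0000000000' + '11000110100' = 000000000011000110100 (21 bits)


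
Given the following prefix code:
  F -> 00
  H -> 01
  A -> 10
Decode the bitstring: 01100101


Decoding step by step:
Bits 01 -> H
Bits 10 -> A
Bits 01 -> H
Bits 01 -> H


Decoded message: HAHH


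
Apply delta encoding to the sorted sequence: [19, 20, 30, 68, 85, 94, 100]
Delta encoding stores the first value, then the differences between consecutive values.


First value: 19
Deltas:
  20 - 19 = 1
  30 - 20 = 10
  68 - 30 = 38
  85 - 68 = 17
  94 - 85 = 9
  100 - 94 = 6


Delta encoded: [19, 1, 10, 38, 17, 9, 6]


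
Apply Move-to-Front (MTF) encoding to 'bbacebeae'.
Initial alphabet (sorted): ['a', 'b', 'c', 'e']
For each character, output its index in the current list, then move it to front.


MTF encoding:
'b': index 1 in ['a', 'b', 'c', 'e'] -> ['b', 'a', 'c', 'e']
'b': index 0 in ['b', 'a', 'c', 'e'] -> ['b', 'a', 'c', 'e']
'a': index 1 in ['b', 'a', 'c', 'e'] -> ['a', 'b', 'c', 'e']
'c': index 2 in ['a', 'b', 'c', 'e'] -> ['c', 'a', 'b', 'e']
'e': index 3 in ['c', 'a', 'b', 'e'] -> ['e', 'c', 'a', 'b']
'b': index 3 in ['e', 'c', 'a', 'b'] -> ['b', 'e', 'c', 'a']
'e': index 1 in ['b', 'e', 'c', 'a'] -> ['e', 'b', 'c', 'a']
'a': index 3 in ['e', 'b', 'c', 'a'] -> ['a', 'e', 'b', 'c']
'e': index 1 in ['a', 'e', 'b', 'c'] -> ['e', 'a', 'b', 'c']


Output: [1, 0, 1, 2, 3, 3, 1, 3, 1]


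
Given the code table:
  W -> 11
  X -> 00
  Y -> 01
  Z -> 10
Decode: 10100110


Decoding:
10 -> Z
10 -> Z
01 -> Y
10 -> Z


Result: ZZYZ


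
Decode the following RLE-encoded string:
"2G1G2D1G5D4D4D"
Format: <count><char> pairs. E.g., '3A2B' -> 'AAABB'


Expanding each <count><char> pair:
  2G -> 'GG'
  1G -> 'G'
  2D -> 'DD'
  1G -> 'G'
  5D -> 'DDDDD'
  4D -> 'DDDD'
  4D -> 'DDDD'

Decoded = GGGDDGDDDDDDDDDDDDD


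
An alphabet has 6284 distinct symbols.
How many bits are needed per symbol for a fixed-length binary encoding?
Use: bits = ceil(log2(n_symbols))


log2(6284) = 12.6175
Bracket: 2^12 = 4096 < 6284 <= 2^13 = 8192
So ceil(log2(6284)) = 13

bits = ceil(log2(6284)) = ceil(12.6175) = 13 bits


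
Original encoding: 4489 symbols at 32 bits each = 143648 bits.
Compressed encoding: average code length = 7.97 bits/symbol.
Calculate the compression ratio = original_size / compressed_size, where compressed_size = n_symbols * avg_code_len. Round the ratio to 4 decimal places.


original_size = n_symbols * orig_bits = 4489 * 32 = 143648 bits
compressed_size = n_symbols * avg_code_len = 4489 * 7.97 = 35777.33 bits
ratio = original_size / compressed_size = 143648 / 35777.33 = 4.0151

Compression ratio = 4.0151


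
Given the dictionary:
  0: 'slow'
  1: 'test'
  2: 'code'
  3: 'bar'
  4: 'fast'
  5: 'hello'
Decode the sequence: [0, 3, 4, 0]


Look up each index in the dictionary:
  0 -> 'slow'
  3 -> 'bar'
  4 -> 'fast'
  0 -> 'slow'

Decoded: "slow bar fast slow"


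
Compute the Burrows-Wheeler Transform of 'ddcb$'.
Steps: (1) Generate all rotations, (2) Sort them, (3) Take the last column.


Rotations (sorted):
  0: $ddcb -> last char: b
  1: b$ddc -> last char: c
  2: cb$dd -> last char: d
  3: dcb$d -> last char: d
  4: ddcb$ -> last char: $


BWT = bcdd$


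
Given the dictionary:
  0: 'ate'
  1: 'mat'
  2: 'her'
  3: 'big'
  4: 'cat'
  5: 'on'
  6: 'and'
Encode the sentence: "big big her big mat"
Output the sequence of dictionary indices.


Look up each word in the dictionary:
  'big' -> 3
  'big' -> 3
  'her' -> 2
  'big' -> 3
  'mat' -> 1

Encoded: [3, 3, 2, 3, 1]


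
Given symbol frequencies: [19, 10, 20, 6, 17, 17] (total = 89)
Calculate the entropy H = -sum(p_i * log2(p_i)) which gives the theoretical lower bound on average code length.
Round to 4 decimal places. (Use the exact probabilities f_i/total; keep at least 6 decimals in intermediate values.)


Per-symbol terms -p_i * log2(p_i) with p_i = f_i/89:
  p = 19/89 = 0.213483: log2(p) = -2.227806, -p*log2(p) = 0.475599
  p = 10/89 = 0.112360: log2(p) = -3.153805, -p*log2(p) = 0.354360
  p = 20/89 = 0.224719: log2(p) = -2.153805, -p*log2(p) = 0.484001
  p = 6/89 = 0.067416: log2(p) = -3.890771, -p*log2(p) = 0.262299
  p = 17/89 = 0.191011: log2(p) = -2.388271, -p*log2(p) = 0.456187
  p = 17/89 = 0.191011: log2(p) = -2.388271, -p*log2(p) = 0.456187
H = 0.475599 + 0.354360 + 0.484001 + 0.262299 + 0.456187 + 0.456187 = 2.488633

H = 2.4886 bits/symbol


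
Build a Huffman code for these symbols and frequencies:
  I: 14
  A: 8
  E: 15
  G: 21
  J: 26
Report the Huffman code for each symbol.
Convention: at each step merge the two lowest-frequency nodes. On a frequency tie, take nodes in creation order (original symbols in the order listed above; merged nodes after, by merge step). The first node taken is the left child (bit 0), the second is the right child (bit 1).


Huffman tree construction:
Step 1: Merge A(8) + I(14) = 22
Step 2: Merge E(15) + G(21) = 36
Step 3: Merge (A+I)(22) + J(26) = 48
Step 4: Merge (E+G)(36) + ((A+I)+J)(48) = 84
Read each symbol's code off the tree from the root (left child = 0, right child = 1).

Codes:
  I: 101 (length 3)
  A: 100 (length 3)
  E: 00 (length 2)
  G: 01 (length 2)
  J: 11 (length 2)
Average code length: 190/84 = 2.2619 bits/symbol


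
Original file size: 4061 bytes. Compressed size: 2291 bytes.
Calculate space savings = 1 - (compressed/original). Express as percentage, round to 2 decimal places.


ratio = compressed/original = 2291/4061 = 0.564147
savings = 1 - ratio = 1 - 0.564147 = 0.435853
as a percentage: 0.435853 * 100 = 43.59%

Space savings = 1 - 2291/4061 = 43.59%


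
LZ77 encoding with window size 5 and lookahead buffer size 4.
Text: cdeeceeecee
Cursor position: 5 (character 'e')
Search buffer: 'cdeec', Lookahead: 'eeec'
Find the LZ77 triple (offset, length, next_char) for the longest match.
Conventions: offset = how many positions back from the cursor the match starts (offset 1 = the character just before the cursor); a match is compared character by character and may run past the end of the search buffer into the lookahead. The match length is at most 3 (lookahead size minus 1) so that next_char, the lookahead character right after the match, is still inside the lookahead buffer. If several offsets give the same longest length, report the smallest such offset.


Try each offset into the search buffer:
  offset=1 (pos 4, char 'c'): match length 0
  offset=2 (pos 3, char 'e'): match length 1
  offset=3 (pos 2, char 'e'): match length 2
  offset=4 (pos 1, char 'd'): match length 0
  offset=5 (pos 0, char 'c'): match length 0
Longest match has length 2 at offset 3.
next_char = character at position 5 + 2 = 7 -> 'e'

Best match: offset=3, length=2 (matching 'ee' starting at position 2)
LZ77 triple: (3, 2, 'e')


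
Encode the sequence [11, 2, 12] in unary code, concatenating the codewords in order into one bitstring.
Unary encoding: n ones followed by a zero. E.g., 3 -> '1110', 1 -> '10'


Encode each number as n ones followed by a terminating 0:
  11 -> 111111111110 (12 bits)
  2 -> 110 (3 bits)
  12 -> 1111111111110 (13 bits)
Total length = 12 + 3 + 13 = 28 bits.

Unary([11, 2, 12]) = 1111111111101101111111111110 (28 bits)


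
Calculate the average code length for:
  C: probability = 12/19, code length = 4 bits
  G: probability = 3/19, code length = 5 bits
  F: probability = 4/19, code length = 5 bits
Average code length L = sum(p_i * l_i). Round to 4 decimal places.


Weighted contributions p_i * l_i:
  C: (12/19) * 4 = 48/19
  G: (3/19) * 5 = 15/19
  F: (4/19) * 5 = 20/19
Sum = (48 + 15 + 20)/19 = 83/19

L = 83/19 = 4.3684 bits/symbol


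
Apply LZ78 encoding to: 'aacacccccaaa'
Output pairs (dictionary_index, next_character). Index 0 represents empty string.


LZ78 encoding steps:
Dictionary: {0: ''}
Step 1: w='' (idx 0), next='a' -> output (0, 'a'), add 'a' as idx 1
Step 2: w='a' (idx 1), next='c' -> output (1, 'c'), add 'ac' as idx 2
Step 3: w='ac' (idx 2), next='c' -> output (2, 'c'), add 'acc' as idx 3
Step 4: w='' (idx 0), next='c' -> output (0, 'c'), add 'c' as idx 4
Step 5: w='c' (idx 4), next='c' -> output (4, 'c'), add 'cc' as idx 5
Step 6: w='a' (idx 1), next='a' -> output (1, 'a'), add 'aa' as idx 6
Step 7: w='a' (idx 1), end of input -> output (1, '')


Encoded: [(0, 'a'), (1, 'c'), (2, 'c'), (0, 'c'), (4, 'c'), (1, 'a'), (1, '')]


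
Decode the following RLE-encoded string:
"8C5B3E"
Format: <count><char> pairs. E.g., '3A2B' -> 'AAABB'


Expanding each <count><char> pair:
  8C -> 'CCCCCCCC'
  5B -> 'BBBBB'
  3E -> 'EEE'

Decoded = CCCCCCCCBBBBBEEE


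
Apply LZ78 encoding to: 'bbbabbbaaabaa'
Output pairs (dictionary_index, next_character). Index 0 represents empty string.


LZ78 encoding steps:
Dictionary: {0: ''}
Step 1: w='' (idx 0), next='b' -> output (0, 'b'), add 'b' as idx 1
Step 2: w='b' (idx 1), next='b' -> output (1, 'b'), add 'bb' as idx 2
Step 3: w='' (idx 0), next='a' -> output (0, 'a'), add 'a' as idx 3
Step 4: w='bb' (idx 2), next='b' -> output (2, 'b'), add 'bbb' as idx 4
Step 5: w='a' (idx 3), next='a' -> output (3, 'a'), add 'aa' as idx 5
Step 6: w='a' (idx 3), next='b' -> output (3, 'b'), add 'ab' as idx 6
Step 7: w='aa' (idx 5), end of input -> output (5, '')


Encoded: [(0, 'b'), (1, 'b'), (0, 'a'), (2, 'b'), (3, 'a'), (3, 'b'), (5, '')]


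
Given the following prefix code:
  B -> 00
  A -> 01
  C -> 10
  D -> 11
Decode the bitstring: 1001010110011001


Decoding step by step:
Bits 10 -> C
Bits 01 -> A
Bits 01 -> A
Bits 01 -> A
Bits 10 -> C
Bits 01 -> A
Bits 10 -> C
Bits 01 -> A


Decoded message: CAAACACA


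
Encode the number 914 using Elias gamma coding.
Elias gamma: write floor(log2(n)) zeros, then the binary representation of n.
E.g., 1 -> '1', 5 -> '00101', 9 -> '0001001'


num_bits = floor(log2(914)) + 1 = 10
leading_zeros = num_bits - 1 = 9
binary(914) = 1110010010

Elias gamma(914) = '000000000' + '1110010010' = 0000000001110010010 (19 bits)


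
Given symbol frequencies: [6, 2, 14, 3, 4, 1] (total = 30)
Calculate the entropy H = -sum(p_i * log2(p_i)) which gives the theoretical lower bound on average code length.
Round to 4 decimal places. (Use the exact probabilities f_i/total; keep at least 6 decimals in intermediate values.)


Per-symbol terms -p_i * log2(p_i) with p_i = f_i/30:
  p = 6/30 = 0.200000: log2(p) = -2.321928, -p*log2(p) = 0.464386
  p = 2/30 = 0.066667: log2(p) = -3.906891, -p*log2(p) = 0.260459
  p = 14/30 = 0.466667: log2(p) = -1.099536, -p*log2(p) = 0.513117
  p = 3/30 = 0.100000: log2(p) = -3.321928, -p*log2(p) = 0.332193
  p = 4/30 = 0.133333: log2(p) = -2.906891, -p*log2(p) = 0.387585
  p = 1/30 = 0.033333: log2(p) = -4.906891, -p*log2(p) = 0.163563
H = 0.464386 + 0.260459 + 0.513117 + 0.332193 + 0.387585 + 0.163563 = 2.121303

H = 2.1213 bits/symbol


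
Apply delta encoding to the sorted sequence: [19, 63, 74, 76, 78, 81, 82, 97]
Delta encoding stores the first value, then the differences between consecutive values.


First value: 19
Deltas:
  63 - 19 = 44
  74 - 63 = 11
  76 - 74 = 2
  78 - 76 = 2
  81 - 78 = 3
  82 - 81 = 1
  97 - 82 = 15


Delta encoded: [19, 44, 11, 2, 2, 3, 1, 15]


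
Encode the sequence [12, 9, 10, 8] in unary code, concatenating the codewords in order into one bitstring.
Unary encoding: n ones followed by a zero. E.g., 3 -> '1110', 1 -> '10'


Encode each number as n ones followed by a terminating 0:
  12 -> 1111111111110 (13 bits)
  9 -> 1111111110 (10 bits)
  10 -> 11111111110 (11 bits)
  8 -> 111111110 (9 bits)
Total length = 13 + 10 + 11 + 9 = 43 bits.

Unary([12, 9, 10, 8]) = 1111111111110111111111011111111110111111110 (43 bits)
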